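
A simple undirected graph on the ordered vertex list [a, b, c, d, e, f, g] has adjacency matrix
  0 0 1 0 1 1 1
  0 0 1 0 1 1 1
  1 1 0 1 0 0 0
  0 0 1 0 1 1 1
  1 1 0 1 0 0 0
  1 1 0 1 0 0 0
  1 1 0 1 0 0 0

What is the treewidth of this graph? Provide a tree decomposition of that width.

Each bag holds 4 vertices, so the decomposition has width 3, which upper-bounds the treewidth. For the lower bound: the 4 vertex sets {b,e}, {a,g}, {d}, {f} are disjoint, each induces a connected subgraph, and every pair is joined by at least one edge of G. Contracting each set to a single vertex therefore yields K_{4} as a minor, and since treewidth is minor-monotone, tw(G) ≥ tw(K_{4}) = 3. The upper and lower bounds meet at 3, so that is the treewidth.

Treewidth 3.
One such decomposition:
Bags: B1 = {a, b, d, e}  B2 = {a, b, d, g}  B3 = {a, b, d, f}  B4 = {a, b, c, d}
Tree: B1–B2, B2–B3, B3–B4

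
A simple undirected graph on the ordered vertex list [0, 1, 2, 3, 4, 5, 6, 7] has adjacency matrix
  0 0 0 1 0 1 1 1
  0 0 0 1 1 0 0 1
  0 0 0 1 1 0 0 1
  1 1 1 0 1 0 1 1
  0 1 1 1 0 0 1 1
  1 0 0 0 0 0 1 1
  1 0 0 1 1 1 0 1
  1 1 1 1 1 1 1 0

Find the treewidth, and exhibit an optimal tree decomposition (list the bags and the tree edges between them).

Treewidth 3.
Bags: B1 = {3, 4, 6, 7}  B2 = {2, 3, 4, 7}  B3 = {0, 3, 6, 7}  B4 = {0, 5, 6, 7}  B5 = {1, 3, 4, 7}
Tree: B1–B2, B1–B3, B3–B4, B1–B5

Each bag holds 4 vertices, so the decomposition has width 3, which upper-bounds the treewidth. Conversely, {0, 3, 6, 7} is a clique of size 4, and the vertices of any clique must share a bag in every tree decomposition; so some bag has ≥ 4 vertices and tw(G) ≥ 3. Therefore the treewidth is 3.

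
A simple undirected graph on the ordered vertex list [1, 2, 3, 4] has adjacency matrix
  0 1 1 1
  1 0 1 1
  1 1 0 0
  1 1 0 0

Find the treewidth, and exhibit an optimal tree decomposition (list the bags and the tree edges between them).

Treewidth 2.
Bags: B1 = {1, 2, 4}  B2 = {1, 2, 3}
Tree: B1–B2

Each bag holds 3 vertices, so the decomposition has width 2, which upper-bounds the treewidth. On the other hand G contains the 3-clique {1, 2, 3}. A clique must lie in a single bag of any decomposition, so no decomposition can have width below 2. The upper and lower bounds meet at 2, so that is the treewidth.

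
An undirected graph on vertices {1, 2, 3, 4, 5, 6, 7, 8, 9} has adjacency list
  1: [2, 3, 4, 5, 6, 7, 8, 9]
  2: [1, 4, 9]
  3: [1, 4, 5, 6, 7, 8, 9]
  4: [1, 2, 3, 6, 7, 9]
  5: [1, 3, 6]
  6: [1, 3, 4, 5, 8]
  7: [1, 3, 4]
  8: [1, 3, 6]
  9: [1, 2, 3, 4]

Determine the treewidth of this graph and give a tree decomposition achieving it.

Treewidth 3.
Bags: B1 = {1, 3, 4, 9}  B2 = {1, 3, 4, 6}  B3 = {1, 2, 4, 9}  B4 = {1, 3, 4, 7}  B5 = {1, 3, 5, 6}  B6 = {1, 3, 6, 8}
Tree: B1–B2, B1–B3, B1–B4, B2–B5, B5–B6

Each bag holds 4 vertices, so the decomposition has width 3, which upper-bounds the treewidth. On the other hand G contains the 4-clique {1, 2, 4, 9}. A clique must lie in a single bag of any decomposition, so no decomposition can have width below 3. The upper and lower bounds meet at 3, so that is the treewidth.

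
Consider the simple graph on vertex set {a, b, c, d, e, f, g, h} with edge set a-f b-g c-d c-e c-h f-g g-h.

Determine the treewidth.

A width-1 tree decomposition is:
Bags: B1 = {f, g}  B2 = {g, h}  B3 = {b, g}  B4 = {c, h}  B5 = {c, d}  B6 = {c, e}  B7 = {a, f}
Tree: B1–B2, B1–B3, B2–B4, B4–B5, B4–B6, B1–B7
Each bag holds 2 vertices, so the decomposition has width 1, which upper-bounds the treewidth. G has an edge, so its treewidth is at least 1. Hence tw(G) = 1 exactly.

1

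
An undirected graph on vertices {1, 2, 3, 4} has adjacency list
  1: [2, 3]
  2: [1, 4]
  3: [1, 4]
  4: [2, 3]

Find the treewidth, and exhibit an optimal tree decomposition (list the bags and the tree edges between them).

Every bag has size at most 3, so the width is 3 − 1 = 2 and tw(G) ≤ 2. Since 4–2–1–3–4 is a cycle in G, G is not acyclic. Forests are exactly the graphs of treewidth ≤ 1, so tw(G) ≥ 2. Combining the bounds, tw(G) = 2.

Treewidth 2.
Bags: B1 = {1, 2, 4}  B2 = {1, 3, 4}
Tree: B1–B2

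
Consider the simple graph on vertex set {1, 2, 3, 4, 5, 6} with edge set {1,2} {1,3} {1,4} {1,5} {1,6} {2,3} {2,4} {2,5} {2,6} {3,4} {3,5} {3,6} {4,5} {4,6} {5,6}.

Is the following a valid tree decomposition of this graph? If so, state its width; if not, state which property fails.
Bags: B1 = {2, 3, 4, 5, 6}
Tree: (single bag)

A tree decomposition must satisfy three properties: every vertex lies in some bag; for every edge, both endpoints lie together in some bag; and for every vertex, the bags containing it form a connected subtree. Here vertex 1 appears in no bag, so the decomposition is invalid.

No — vertex 1 appears in no bag.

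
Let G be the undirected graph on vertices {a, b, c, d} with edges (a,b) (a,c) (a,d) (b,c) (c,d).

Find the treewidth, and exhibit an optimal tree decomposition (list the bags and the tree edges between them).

Treewidth 2.
One optimal decomposition is:
Bags: B1 = {a, c, d}  B2 = {a, b, c}
Tree: B1–B2

Every bag has size at most 3, so the width is 3 − 1 = 2 and tw(G) ≤ 2. On the other hand G contains the 3-clique {a, c, d}. A clique must lie in a single bag of any decomposition, so no decomposition can have width below 2. Therefore the treewidth is 2.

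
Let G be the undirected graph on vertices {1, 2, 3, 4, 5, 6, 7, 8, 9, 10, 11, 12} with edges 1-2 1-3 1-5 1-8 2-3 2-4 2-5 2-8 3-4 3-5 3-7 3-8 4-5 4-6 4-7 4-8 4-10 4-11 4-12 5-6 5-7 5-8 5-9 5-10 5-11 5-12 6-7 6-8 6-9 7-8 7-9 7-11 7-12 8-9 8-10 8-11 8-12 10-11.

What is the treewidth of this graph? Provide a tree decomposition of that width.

Treewidth 4.
Bags: B1 = {4, 5, 7, 8, 11}  B2 = {4, 5, 7, 8, 12}  B3 = {4, 5, 6, 7, 8}  B4 = {3, 4, 5, 7, 8}  B5 = {4, 5, 8, 10, 11}  B6 = {2, 3, 4, 5, 8}  B7 = {1, 2, 3, 5, 8}  B8 = {5, 6, 7, 8, 9}
Tree: B1–B2, B2–B3, B3–B4, B1–B5, B4–B6, B6–B7, B3–B8

Each bag holds 5 vertices, so the decomposition has width 4, which upper-bounds the treewidth. Conversely, {1, 2, 3, 5, 8} is a clique of size 5, and the vertices of any clique must share a bag in every tree decomposition; so some bag has ≥ 5 vertices and tw(G) ≥ 4. Combining the bounds, tw(G) = 4.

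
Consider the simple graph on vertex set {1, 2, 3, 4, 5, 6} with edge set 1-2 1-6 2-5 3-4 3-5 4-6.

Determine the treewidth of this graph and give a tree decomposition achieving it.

Each bag holds 3 vertices, so the decomposition has width 2, which upper-bounds the treewidth. Since 5–3–4–6–1–2–5 is a cycle in G, G is not acyclic. Forests are exactly the graphs of treewidth ≤ 1, so tw(G) ≥ 2. Hence tw(G) = 2 exactly.

Treewidth 2.
One such decomposition:
Bags: B1 = {3, 4, 5}  B2 = {4, 5, 6}  B3 = {1, 5, 6}  B4 = {1, 2, 5}
Tree: B1–B2, B2–B3, B3–B4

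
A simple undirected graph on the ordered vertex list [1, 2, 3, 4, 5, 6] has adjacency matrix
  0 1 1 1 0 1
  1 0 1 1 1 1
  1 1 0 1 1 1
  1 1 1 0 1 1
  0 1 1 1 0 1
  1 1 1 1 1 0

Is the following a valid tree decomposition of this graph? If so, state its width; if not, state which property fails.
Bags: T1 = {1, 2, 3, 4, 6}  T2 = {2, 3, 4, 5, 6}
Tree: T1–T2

Checking the three conditions: (i) the bags cover all of {1, 2, 3, 4, 5, 6}; (ii) for each edge, some bag contains both endpoints; (iii) the bags containing any fixed vertex form a subtree. All hold, so the decomposition is valid with width 5 − 1 = 4.

Yes; width 4.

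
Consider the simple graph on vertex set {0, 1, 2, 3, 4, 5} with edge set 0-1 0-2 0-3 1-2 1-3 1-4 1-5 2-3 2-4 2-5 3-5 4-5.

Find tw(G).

A width-3 tree decomposition is:
Bags: B1 = {1, 2, 3, 5}  B2 = {0, 1, 2, 3}  B3 = {1, 2, 4, 5}
Tree: B1–B2, B1–B3
Every bag has size at most 4, so the width is 4 − 1 = 3 and tw(G) ≤ 3. For the lower bound, the 4 vertices {0, 1, 2, 3} are pairwise adjacent, and any tree decomposition puts a clique entirely inside one bag — forcing width ≥ 3. The upper and lower bounds meet at 3, so that is the treewidth.

3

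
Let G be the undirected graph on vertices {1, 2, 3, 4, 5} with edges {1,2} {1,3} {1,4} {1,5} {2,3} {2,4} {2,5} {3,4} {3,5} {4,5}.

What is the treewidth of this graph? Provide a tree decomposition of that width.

With just one bag of size 5, the width is 5 − 1 = 4, so tw(G) ≤ 4. Conversely, {1, 2, 3, 4, 5} is a clique of size 5, and the vertices of any clique must share a bag in every tree decomposition; so some bag has ≥ 5 vertices and tw(G) ≥ 4. The upper and lower bounds meet at 4, so that is the treewidth.

Treewidth 4.
Bags: B1 = {1, 2, 3, 4, 5}
Tree: (single bag)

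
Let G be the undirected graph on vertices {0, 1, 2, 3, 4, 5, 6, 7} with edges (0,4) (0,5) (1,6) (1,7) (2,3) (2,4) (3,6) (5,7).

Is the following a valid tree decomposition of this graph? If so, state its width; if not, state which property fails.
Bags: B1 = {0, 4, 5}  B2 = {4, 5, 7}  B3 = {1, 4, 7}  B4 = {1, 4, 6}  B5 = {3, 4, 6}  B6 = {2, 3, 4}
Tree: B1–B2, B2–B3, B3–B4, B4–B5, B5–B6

Vertex coverage: the bags together contain {0, 1, 2, 3, 4, 5, 6, 7}, the full vertex set. Edge coverage: each edge of G has both endpoints in at least one bag. Running intersection: for every vertex, the bags containing it form a connected subtree. All three properties hold, so this is a valid tree decomposition of width max|bag| − 1 = 2, and hence tw(G) ≤ 2.

Yes; width 2.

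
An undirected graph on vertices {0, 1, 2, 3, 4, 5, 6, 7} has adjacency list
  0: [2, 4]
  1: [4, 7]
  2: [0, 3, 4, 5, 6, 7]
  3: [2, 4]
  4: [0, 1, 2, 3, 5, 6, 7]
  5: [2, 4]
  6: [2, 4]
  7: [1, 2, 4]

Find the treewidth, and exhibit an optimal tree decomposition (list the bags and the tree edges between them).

Treewidth 2.
One optimal decomposition is:
Bags: B1 = {2, 3, 4}  B2 = {0, 2, 4}  B3 = {2, 4, 5}  B4 = {2, 4, 7}  B5 = {2, 4, 6}  B6 = {1, 4, 7}
Tree: B1–B2, B1–B3, B3–B4, B1–B5, B4–B6

Each bag holds 3 vertices, so the decomposition has width 2, which upper-bounds the treewidth. Conversely, {1, 4, 7} is a clique of size 3, and the vertices of any clique must share a bag in every tree decomposition; so some bag has ≥ 3 vertices and tw(G) ≥ 2. The upper and lower bounds meet at 2, so that is the treewidth.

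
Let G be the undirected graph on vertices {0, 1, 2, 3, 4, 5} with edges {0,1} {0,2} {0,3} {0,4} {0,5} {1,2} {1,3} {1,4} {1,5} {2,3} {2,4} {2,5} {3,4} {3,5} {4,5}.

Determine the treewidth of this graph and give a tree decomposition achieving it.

Treewidth 5.
Bags: B1 = {0, 1, 2, 3, 4, 5}
Tree: (single bag)

A single bag containing all 6 vertices is trivially a valid decomposition of width 5. For the lower bound, the 6 vertices {0, 1, 2, 3, 4, 5} are pairwise adjacent, and any tree decomposition puts a clique entirely inside one bag — forcing width ≥ 5. Combining the bounds, tw(G) = 5.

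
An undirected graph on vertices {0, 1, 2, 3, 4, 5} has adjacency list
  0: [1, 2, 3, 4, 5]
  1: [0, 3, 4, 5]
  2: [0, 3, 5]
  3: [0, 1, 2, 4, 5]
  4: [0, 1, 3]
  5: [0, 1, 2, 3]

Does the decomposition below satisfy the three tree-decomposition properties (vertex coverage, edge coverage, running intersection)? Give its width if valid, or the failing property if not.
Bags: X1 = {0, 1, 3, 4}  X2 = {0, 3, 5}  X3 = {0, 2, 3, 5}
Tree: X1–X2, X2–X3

No — edge (1,5) lies in no bag.

A tree decomposition must satisfy three properties: every vertex lies in some bag; for every edge, both endpoints lie together in some bag; and for every vertex, the bags containing it form a connected subtree. Here edge (1,5) lies in no bag, so the decomposition is invalid.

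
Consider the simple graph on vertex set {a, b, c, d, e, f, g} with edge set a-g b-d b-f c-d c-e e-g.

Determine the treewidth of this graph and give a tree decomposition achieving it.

The largest bag has 2 vertices, giving width 1; this decomposition certifies tw(G) ≤ 1. Any graph with an edge has treewidth ≥ 1, and G has the edge a–g. Hence tw(G) = 1 exactly.

Treewidth 1.
One optimal decomposition is:
Bags: B1 = {a, g}  B2 = {e, g}  B3 = {c, e}  B4 = {c, d}  B5 = {b, d}  B6 = {b, f}
Tree: B1–B2, B2–B3, B3–B4, B4–B5, B5–B6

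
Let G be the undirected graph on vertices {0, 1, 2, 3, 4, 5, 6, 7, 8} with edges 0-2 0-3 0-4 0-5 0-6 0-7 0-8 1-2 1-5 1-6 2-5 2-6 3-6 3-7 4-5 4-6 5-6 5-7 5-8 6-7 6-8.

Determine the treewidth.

A width-3 tree decomposition is:
Bags: B1 = {0, 2, 5, 6}  B2 = {0, 5, 6, 8}  B3 = {0, 5, 6, 7}  B4 = {0, 4, 5, 6}  B5 = {1, 2, 5, 6}  B6 = {0, 3, 6, 7}
Tree: B1–B2, B1–B3, B2–B4, B1–B5, B3–B6
Every bag has size at most 4, so the width is 4 − 1 = 3 and tw(G) ≤ 3. On the other hand G contains the 4-clique {0, 3, 6, 7}. A clique must lie in a single bag of any decomposition, so no decomposition can have width below 3. Hence tw(G) = 3 exactly.

3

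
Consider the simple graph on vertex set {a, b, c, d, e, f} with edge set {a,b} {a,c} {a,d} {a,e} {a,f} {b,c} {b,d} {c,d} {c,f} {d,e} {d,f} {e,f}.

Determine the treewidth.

3

A width-3 tree decomposition is:
Bags: B1 = {a, d, e, f}  B2 = {a, c, d, f}  B3 = {a, b, c, d}
Tree: B1–B2, B2–B3
Each bag holds 4 vertices, so the decomposition has width 3, which upper-bounds the treewidth. Conversely, {a, d, e, f} is a clique of size 4, and the vertices of any clique must share a bag in every tree decomposition; so some bag has ≥ 4 vertices and tw(G) ≥ 3. Hence tw(G) = 3 exactly.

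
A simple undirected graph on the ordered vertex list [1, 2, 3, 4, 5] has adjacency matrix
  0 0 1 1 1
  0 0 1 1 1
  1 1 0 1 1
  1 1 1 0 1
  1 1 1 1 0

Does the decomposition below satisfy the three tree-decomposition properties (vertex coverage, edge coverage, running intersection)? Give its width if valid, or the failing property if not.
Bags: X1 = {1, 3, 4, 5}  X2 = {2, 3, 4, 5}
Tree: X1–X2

Vertex coverage: the bags together contain {1, 2, 3, 4, 5}, the full vertex set. Edge coverage: each edge of G has both endpoints in at least one bag. Running intersection: for every vertex, the bags containing it form a connected subtree. All three properties hold, so this is a valid tree decomposition of width max|bag| − 1 = 3, and hence tw(G) ≤ 3.

Yes; width 3.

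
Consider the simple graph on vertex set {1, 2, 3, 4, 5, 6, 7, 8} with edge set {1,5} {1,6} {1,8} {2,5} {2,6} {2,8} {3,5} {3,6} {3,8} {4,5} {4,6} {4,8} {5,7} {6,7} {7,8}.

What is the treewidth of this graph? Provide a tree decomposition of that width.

Treewidth 3.
One optimal decomposition is:
Bags: B1 = {2, 5, 6, 8}  B2 = {1, 5, 6, 8}  B3 = {5, 6, 7, 8}  B4 = {4, 5, 6, 8}  B5 = {3, 5, 6, 8}
Tree: B1–B2, B2–B3, B3–B4, B4–B5

The largest bag has 4 vertices, giving width 3; this decomposition certifies tw(G) ≤ 3. For the lower bound: the 4 vertex sets {2,5}, {1,6}, {8}, {7} are disjoint, each induces a connected subgraph, and every pair is joined by at least one edge of G. Contracting each set to a single vertex therefore yields K_{4} as a minor, and since treewidth is minor-monotone, tw(G) ≥ tw(K_{4}) = 3. The upper and lower bounds meet at 3, so that is the treewidth.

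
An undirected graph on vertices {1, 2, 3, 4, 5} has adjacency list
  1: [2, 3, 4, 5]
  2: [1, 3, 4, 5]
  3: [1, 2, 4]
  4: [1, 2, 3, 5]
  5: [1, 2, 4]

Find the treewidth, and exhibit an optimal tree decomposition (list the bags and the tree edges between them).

Each bag holds 4 vertices, so the decomposition has width 3, which upper-bounds the treewidth. On the other hand G contains the 4-clique {1, 2, 3, 4}. A clique must lie in a single bag of any decomposition, so no decomposition can have width below 3. The upper and lower bounds meet at 3, so that is the treewidth.

Treewidth 3.
One optimal decomposition is:
Bags: B1 = {1, 2, 3, 4}  B2 = {1, 2, 4, 5}
Tree: B1–B2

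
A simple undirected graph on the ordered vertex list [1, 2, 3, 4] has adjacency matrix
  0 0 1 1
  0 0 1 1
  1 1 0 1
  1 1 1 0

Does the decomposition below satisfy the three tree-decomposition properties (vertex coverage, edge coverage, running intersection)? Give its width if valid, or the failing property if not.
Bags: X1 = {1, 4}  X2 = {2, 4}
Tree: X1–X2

No — vertex 3 appears in no bag.

A tree decomposition must satisfy three properties: every vertex lies in some bag; for every edge, both endpoints lie together in some bag; and for every vertex, the bags containing it form a connected subtree. Here vertex 3 appears in no bag, so the decomposition is invalid.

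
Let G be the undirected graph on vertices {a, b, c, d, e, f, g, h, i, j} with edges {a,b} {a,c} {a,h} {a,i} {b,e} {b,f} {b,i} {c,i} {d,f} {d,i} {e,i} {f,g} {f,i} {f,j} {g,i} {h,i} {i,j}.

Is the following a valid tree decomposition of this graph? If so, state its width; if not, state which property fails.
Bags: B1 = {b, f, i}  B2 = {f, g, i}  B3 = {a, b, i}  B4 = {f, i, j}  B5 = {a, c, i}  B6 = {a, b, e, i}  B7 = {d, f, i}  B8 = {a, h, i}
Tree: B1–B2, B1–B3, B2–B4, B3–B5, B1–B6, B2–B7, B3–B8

A tree decomposition must satisfy three properties: every vertex lies in some bag; for every edge, both endpoints lie together in some bag; and for every vertex, the bags containing it form a connected subtree. Here bags containing vertex a are not connected in the tree, so the decomposition is invalid.

No — bags containing vertex a are not connected in the tree.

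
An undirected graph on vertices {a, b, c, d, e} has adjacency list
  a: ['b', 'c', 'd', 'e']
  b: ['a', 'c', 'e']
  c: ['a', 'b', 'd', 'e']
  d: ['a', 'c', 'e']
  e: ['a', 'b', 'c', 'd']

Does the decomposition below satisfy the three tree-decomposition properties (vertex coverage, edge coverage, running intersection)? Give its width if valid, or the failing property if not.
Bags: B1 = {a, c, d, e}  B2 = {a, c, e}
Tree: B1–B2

No — vertex b appears in no bag.

A tree decomposition must satisfy three properties: every vertex lies in some bag; for every edge, both endpoints lie together in some bag; and for every vertex, the bags containing it form a connected subtree. Here vertex b appears in no bag, so the decomposition is invalid.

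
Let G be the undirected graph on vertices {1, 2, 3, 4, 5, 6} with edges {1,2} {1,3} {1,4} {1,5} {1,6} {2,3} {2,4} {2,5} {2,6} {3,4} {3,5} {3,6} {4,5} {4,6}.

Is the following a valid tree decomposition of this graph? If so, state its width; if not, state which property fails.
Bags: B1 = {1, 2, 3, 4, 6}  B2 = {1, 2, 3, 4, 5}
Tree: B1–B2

Every vertex of G appears in some bag (union = {1, 2, 3, 4, 5, 6}); every edge is covered by a bag; and for each vertex v the set of bags containing v is connected in the bag tree. The decomposition is therefore valid. The largest bag has 5 vertices, so the width is 4.

Yes; width 4.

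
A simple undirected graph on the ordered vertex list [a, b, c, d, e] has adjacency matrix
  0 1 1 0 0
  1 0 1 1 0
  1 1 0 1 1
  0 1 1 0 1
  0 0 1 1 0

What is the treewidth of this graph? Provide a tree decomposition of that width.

The largest bag has 3 vertices, giving width 2; this decomposition certifies tw(G) ≤ 2. Conversely, {c, d, e} is a clique of size 3, and the vertices of any clique must share a bag in every tree decomposition; so some bag has ≥ 3 vertices and tw(G) ≥ 2. The upper and lower bounds meet at 2, so that is the treewidth.

Treewidth 2.
One such decomposition:
Bags: B1 = {b, c, d}  B2 = {a, b, c}  B3 = {c, d, e}
Tree: B1–B2, B1–B3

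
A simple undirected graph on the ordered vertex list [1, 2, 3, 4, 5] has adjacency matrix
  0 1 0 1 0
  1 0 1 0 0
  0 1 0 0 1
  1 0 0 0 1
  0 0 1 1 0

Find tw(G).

2

A width-2 tree decomposition is:
Bags: B1 = {1, 2, 3}  B2 = {1, 3, 5}  B3 = {1, 4, 5}
Tree: B1–B2, B2–B3
The largest bag has 3 vertices, giving width 2; this decomposition certifies tw(G) ≤ 2. Since 1–2–3–5–4–1 is a cycle in G, G is not acyclic. Forests are exactly the graphs of treewidth ≤ 1, so tw(G) ≥ 2. Hence tw(G) = 2 exactly.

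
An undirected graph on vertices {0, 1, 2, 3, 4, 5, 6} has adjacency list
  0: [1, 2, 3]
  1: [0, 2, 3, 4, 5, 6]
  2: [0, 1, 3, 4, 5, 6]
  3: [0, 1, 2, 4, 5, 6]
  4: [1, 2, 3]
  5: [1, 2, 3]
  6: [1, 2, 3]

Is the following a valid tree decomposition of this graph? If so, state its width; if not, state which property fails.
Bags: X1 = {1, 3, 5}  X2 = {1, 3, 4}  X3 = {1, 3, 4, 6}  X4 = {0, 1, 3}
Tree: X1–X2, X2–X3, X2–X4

A tree decomposition must satisfy three properties: every vertex lies in some bag; for every edge, both endpoints lie together in some bag; and for every vertex, the bags containing it form a connected subtree. Here vertex 2 appears in no bag, so the decomposition is invalid.

No — vertex 2 appears in no bag.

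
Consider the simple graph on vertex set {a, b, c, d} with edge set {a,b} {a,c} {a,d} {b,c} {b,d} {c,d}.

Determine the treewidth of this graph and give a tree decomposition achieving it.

A single bag containing all 4 vertices is trivially a valid decomposition of width 3. For the lower bound, the 4 vertices {a, b, c, d} are pairwise adjacent, and any tree decomposition puts a clique entirely inside one bag — forcing width ≥ 3. Combining the bounds, tw(G) = 3.

Treewidth 3.
One optimal decomposition is:
Bags: B1 = {a, b, c, d}
Tree: (single bag)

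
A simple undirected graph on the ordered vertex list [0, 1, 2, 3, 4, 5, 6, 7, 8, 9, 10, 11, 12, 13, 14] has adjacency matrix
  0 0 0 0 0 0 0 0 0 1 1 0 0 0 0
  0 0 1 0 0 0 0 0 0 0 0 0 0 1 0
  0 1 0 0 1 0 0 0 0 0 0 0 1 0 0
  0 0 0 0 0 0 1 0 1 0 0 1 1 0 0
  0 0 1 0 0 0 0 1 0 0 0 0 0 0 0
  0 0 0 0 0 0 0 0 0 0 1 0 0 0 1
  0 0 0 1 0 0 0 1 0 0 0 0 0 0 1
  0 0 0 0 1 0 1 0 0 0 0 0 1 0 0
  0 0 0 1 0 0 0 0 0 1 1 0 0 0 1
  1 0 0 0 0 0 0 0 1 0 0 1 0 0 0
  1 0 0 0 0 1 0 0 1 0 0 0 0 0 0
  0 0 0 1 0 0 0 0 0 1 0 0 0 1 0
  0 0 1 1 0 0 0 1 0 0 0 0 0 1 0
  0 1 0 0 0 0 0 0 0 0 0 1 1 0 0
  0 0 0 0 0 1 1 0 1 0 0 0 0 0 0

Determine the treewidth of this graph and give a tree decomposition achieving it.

Treewidth 3.
One optimal decomposition is:
Bags: B1 = {0, 5, 9, 10}  B2 = {5, 8, 9, 10}  B3 = {5, 8, 9, 14}  B4 = {8, 9, 11, 14}  B5 = {3, 8, 11, 14}  B6 = {3, 6, 11, 14}  B7 = {3, 6, 11, 13}  B8 = {3, 6, 12, 13}  B9 = {6, 7, 12, 13}  B10 = {1, 7, 12, 13}  B11 = {1, 2, 7, 12}  B12 = {1, 2, 4, 7}
Tree: B1–B2, B2–B3, B3–B4, B4–B5, B5–B6, B6–B7, B7–B8, B8–B9, B9–B10, B10–B11, B11–B12

Every bag has size at most 4, so the width is 4 − 1 = 3 and tw(G) ≤ 3. For the lower bound: the 4 vertex sets {0,5,10}, {9}, {8}, {3,6,11,14} are disjoint, each induces a connected subgraph, and every pair is joined by at least one edge of G. Contracting each set to a single vertex therefore yields K_{4} as a minor, and since treewidth is minor-monotone, tw(G) ≥ tw(K_{4}) = 3. Therefore the treewidth is 3.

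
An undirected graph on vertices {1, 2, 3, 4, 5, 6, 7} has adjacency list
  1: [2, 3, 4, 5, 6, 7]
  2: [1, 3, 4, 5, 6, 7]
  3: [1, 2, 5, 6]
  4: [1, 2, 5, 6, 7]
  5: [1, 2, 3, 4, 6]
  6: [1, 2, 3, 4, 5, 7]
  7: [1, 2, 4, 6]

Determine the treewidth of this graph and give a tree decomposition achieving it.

Treewidth 4.
Bags: B1 = {1, 2, 3, 5, 6}  B2 = {1, 2, 4, 5, 6}  B3 = {1, 2, 4, 6, 7}
Tree: B1–B2, B2–B3

Every bag has size at most 5, so the width is 5 − 1 = 4 and tw(G) ≤ 4. On the other hand G contains the 5-clique {1, 2, 3, 5, 6}. A clique must lie in a single bag of any decomposition, so no decomposition can have width below 4. Combining the bounds, tw(G) = 4.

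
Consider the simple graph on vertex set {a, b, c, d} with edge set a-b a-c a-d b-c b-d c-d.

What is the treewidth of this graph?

3

A width-3 tree decomposition is:
Bags: B1 = {a, b, c, d}
Tree: (single bag)
With just one bag of size 4, the width is 4 − 1 = 3, so tw(G) ≤ 3. Conversely, {a, b, c, d} is a clique of size 4, and the vertices of any clique must share a bag in every tree decomposition; so some bag has ≥ 4 vertices and tw(G) ≥ 3. Therefore the treewidth is 3.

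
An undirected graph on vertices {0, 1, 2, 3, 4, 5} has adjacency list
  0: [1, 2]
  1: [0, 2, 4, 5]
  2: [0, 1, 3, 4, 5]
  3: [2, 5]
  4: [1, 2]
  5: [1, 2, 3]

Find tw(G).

A width-2 tree decomposition is:
Bags: B1 = {1, 2, 5}  B2 = {0, 1, 2}  B3 = {2, 3, 5}  B4 = {1, 2, 4}
Tree: B1–B2, B1–B3, B2–B4
Every bag has size at most 3, so the width is 3 − 1 = 2 and tw(G) ≤ 2. For the lower bound, the 3 vertices {0, 1, 2} are pairwise adjacent, and any tree decomposition puts a clique entirely inside one bag — forcing width ≥ 2. Combining the bounds, tw(G) = 2.

2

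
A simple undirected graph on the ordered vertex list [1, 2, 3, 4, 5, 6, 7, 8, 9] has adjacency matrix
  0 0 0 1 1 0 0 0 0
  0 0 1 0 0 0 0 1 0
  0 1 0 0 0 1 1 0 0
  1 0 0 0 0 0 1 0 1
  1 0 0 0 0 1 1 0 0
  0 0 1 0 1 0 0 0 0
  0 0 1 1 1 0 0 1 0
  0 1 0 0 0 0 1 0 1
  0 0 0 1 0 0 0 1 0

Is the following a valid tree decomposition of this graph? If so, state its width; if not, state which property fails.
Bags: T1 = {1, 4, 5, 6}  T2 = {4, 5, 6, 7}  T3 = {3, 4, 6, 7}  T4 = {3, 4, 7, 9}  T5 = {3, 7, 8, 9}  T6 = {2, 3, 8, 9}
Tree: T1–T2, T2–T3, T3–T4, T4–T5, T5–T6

Yes; width 3.

Checking the three conditions: (i) the bags cover all of {1, 2, 3, 4, 5, 6, 7, 8, 9}; (ii) for each edge, some bag contains both endpoints; (iii) the bags containing any fixed vertex form a subtree. All hold, so the decomposition is valid with width 4 − 1 = 3.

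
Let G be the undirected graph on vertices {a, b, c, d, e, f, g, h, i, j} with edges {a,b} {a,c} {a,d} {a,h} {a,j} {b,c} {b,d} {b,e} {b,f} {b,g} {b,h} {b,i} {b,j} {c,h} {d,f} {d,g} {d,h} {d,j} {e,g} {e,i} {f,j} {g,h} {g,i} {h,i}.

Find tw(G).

3

A width-3 tree decomposition is:
Bags: B1 = {b, g, h, i}  B2 = {b, d, g, h}  B3 = {a, b, d, h}  B4 = {b, e, g, i}  B5 = {a, b, d, j}  B6 = {b, d, f, j}  B7 = {a, b, c, h}
Tree: B1–B2, B2–B3, B1–B4, B3–B5, B5–B6, B3–B7
Every bag has size at most 4, so the width is 4 − 1 = 3 and tw(G) ≤ 3. On the other hand G contains the 4-clique {b, d, f, j}. A clique must lie in a single bag of any decomposition, so no decomposition can have width below 3. Combining the bounds, tw(G) = 3.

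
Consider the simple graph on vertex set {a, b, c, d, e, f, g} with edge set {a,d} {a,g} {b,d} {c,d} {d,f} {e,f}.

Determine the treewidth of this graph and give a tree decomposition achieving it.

The largest bag has 2 vertices, giving width 1; this decomposition certifies tw(G) ≤ 1. G has an edge, so its treewidth is at least 1. Combining the bounds, tw(G) = 1.

Treewidth 1.
One optimal decomposition is:
Bags: B1 = {d, f}  B2 = {a, d}  B3 = {a, g}  B4 = {e, f}  B5 = {c, d}  B6 = {b, d}
Tree: B1–B2, B2–B3, B1–B4, B2–B5, B5–B6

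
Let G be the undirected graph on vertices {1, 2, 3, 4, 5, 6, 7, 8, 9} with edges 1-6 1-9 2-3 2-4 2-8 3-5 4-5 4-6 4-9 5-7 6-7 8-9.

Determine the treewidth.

A width-3 tree decomposition is:
Bags: B1 = {1, 6, 7, 9}  B2 = {4, 6, 7, 9}  B3 = {4, 5, 7, 9}  B4 = {4, 5, 8, 9}  B5 = {2, 4, 5, 8}  B6 = {2, 3, 5, 8}
Tree: B1–B2, B2–B3, B3–B4, B4–B5, B5–B6
The largest bag has 4 vertices, giving width 3; this decomposition certifies tw(G) ≤ 3. For the lower bound: the 4 vertex sets {1,6,7}, {9}, {4}, {2,3,5,8} are disjoint, each induces a connected subgraph, and every pair is joined by at least one edge of G. Contracting each set to a single vertex therefore yields K_{4} as a minor, and since treewidth is minor-monotone, tw(G) ≥ tw(K_{4}) = 3. Hence tw(G) = 3 exactly.

3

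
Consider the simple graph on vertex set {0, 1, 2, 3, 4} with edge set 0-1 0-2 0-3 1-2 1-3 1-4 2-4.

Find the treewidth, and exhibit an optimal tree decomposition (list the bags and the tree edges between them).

The largest bag has 3 vertices, giving width 2; this decomposition certifies tw(G) ≤ 2. On the other hand G contains the 3-clique {0, 1, 2}. A clique must lie in a single bag of any decomposition, so no decomposition can have width below 2. Therefore the treewidth is 2.

Treewidth 2.
One such decomposition:
Bags: B1 = {1, 2, 4}  B2 = {0, 1, 2}  B3 = {0, 1, 3}
Tree: B1–B2, B2–B3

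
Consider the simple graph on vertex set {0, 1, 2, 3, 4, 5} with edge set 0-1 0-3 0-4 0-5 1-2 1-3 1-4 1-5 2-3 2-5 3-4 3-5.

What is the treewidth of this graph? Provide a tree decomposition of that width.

Each bag holds 4 vertices, so the decomposition has width 3, which upper-bounds the treewidth. For the lower bound, the 4 vertices {0, 1, 3, 4} are pairwise adjacent, and any tree decomposition puts a clique entirely inside one bag — forcing width ≥ 3. The upper and lower bounds meet at 3, so that is the treewidth.

Treewidth 3.
Bags: B1 = {0, 1, 3, 4}  B2 = {0, 1, 3, 5}  B3 = {1, 2, 3, 5}
Tree: B1–B2, B2–B3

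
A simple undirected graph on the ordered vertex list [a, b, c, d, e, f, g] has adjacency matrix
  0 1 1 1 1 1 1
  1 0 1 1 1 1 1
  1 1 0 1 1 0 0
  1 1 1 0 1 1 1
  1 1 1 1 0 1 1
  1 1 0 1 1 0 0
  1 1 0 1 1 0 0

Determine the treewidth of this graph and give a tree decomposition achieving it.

The largest bag has 5 vertices, giving width 4; this decomposition certifies tw(G) ≤ 4. On the other hand G contains the 5-clique {a, b, d, e, g}. A clique must lie in a single bag of any decomposition, so no decomposition can have width below 4. The upper and lower bounds meet at 4, so that is the treewidth.

Treewidth 4.
One such decomposition:
Bags: B1 = {a, b, d, e, g}  B2 = {a, b, d, e, f}  B3 = {a, b, c, d, e}
Tree: B1–B2, B1–B3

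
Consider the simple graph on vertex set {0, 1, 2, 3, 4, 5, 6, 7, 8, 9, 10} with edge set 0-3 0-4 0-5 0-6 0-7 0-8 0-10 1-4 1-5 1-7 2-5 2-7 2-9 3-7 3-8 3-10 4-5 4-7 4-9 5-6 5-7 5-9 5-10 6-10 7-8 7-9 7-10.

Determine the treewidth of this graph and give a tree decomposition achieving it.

Treewidth 3.
One such decomposition:
Bags: B1 = {0, 5, 6, 10}  B2 = {0, 5, 7, 10}  B3 = {0, 4, 5, 7}  B4 = {0, 3, 7, 10}  B5 = {4, 5, 7, 9}  B6 = {1, 4, 5, 7}  B7 = {0, 3, 7, 8}  B8 = {2, 5, 7, 9}
Tree: B1–B2, B2–B3, B2–B4, B3–B5, B3–B6, B4–B7, B5–B8

Each bag holds 4 vertices, so the decomposition has width 3, which upper-bounds the treewidth. For the lower bound, the 4 vertices {0, 5, 6, 10} are pairwise adjacent, and any tree decomposition puts a clique entirely inside one bag — forcing width ≥ 3. The upper and lower bounds meet at 3, so that is the treewidth.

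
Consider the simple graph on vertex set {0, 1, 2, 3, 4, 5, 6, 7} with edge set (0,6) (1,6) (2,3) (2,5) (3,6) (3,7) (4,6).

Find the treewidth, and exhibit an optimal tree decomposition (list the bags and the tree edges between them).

Treewidth 1.
One optimal decomposition is:
Bags: B1 = {0, 6}  B2 = {1, 6}  B3 = {3, 6}  B4 = {2, 3}  B5 = {3, 7}  B6 = {2, 5}  B7 = {4, 6}
Tree: B1–B2, B2–B3, B3–B4, B4–B5, B4–B6, B2–B7

Each bag holds 2 vertices, so the decomposition has width 1, which upper-bounds the treewidth. Since G has at least one edge (e.g. 0–6), it is not an edgeless graph, so tw(G) ≥ 1. Hence tw(G) = 1 exactly.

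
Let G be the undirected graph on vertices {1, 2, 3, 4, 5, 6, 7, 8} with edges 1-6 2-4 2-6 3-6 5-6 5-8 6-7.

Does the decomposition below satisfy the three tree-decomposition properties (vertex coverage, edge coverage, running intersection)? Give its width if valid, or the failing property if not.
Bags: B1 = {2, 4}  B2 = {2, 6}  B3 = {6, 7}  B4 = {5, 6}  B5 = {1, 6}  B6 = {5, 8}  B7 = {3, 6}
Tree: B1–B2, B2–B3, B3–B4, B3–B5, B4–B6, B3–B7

Vertex coverage: the bags together contain {1, 2, 3, 4, 5, 6, 7, 8}, the full vertex set. Edge coverage: each edge of G has both endpoints in at least one bag. Running intersection: for every vertex, the bags containing it form a connected subtree. All three properties hold, so this is a valid tree decomposition of width max|bag| − 1 = 1, and hence tw(G) ≤ 1.

Yes; width 1.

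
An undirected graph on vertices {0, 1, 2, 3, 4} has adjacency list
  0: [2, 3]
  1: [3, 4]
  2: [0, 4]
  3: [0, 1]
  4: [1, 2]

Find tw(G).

A width-2 tree decomposition is:
Bags: B1 = {0, 2, 3}  B2 = {1, 2, 3}  B3 = {1, 2, 4}
Tree: B1–B2, B2–B3
Each bag holds 3 vertices, so the decomposition has width 2, which upper-bounds the treewidth. Since 2–0–3–1–4–2 is a cycle in G, G is not acyclic. Forests are exactly the graphs of treewidth ≤ 1, so tw(G) ≥ 2. The upper and lower bounds meet at 2, so that is the treewidth.

2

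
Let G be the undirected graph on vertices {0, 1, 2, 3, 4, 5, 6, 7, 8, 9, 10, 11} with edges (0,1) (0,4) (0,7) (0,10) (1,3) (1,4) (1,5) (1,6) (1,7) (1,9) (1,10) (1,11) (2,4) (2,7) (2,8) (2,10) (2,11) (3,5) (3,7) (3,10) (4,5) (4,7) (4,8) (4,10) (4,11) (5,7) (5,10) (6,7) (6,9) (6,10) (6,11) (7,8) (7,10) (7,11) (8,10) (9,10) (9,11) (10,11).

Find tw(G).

4

A width-4 tree decomposition is:
Bags: B1 = {1, 6, 7, 10, 11}  B2 = {1, 4, 7, 10, 11}  B3 = {1, 4, 5, 7, 10}  B4 = {2, 4, 7, 10, 11}  B5 = {0, 1, 4, 7, 10}  B6 = {2, 4, 7, 8, 10}  B7 = {1, 3, 5, 7, 10}  B8 = {1, 6, 9, 10, 11}
Tree: B1–B2, B2–B3, B2–B4, B3–B5, B4–B6, B3–B7, B1–B8
Every bag has size at most 5, so the width is 5 − 1 = 4 and tw(G) ≤ 4. For the lower bound, the 5 vertices {1, 6, 9, 10, 11} are pairwise adjacent, and any tree decomposition puts a clique entirely inside one bag — forcing width ≥ 4. Hence tw(G) = 4 exactly.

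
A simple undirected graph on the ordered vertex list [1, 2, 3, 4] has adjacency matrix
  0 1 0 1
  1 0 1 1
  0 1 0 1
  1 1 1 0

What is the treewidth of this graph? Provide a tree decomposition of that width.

Treewidth 2.
One optimal decomposition is:
Bags: B1 = {2, 3, 4}  B2 = {1, 2, 4}
Tree: B1–B2

Every bag has size at most 3, so the width is 3 − 1 = 2 and tw(G) ≤ 2. Conversely, {1, 2, 4} is a clique of size 3, and the vertices of any clique must share a bag in every tree decomposition; so some bag has ≥ 3 vertices and tw(G) ≥ 2. The upper and lower bounds meet at 2, so that is the treewidth.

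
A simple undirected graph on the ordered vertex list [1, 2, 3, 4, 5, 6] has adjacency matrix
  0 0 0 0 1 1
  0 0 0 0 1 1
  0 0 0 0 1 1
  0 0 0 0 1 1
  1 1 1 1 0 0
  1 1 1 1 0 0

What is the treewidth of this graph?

A width-2 tree decomposition is:
Bags: B1 = {3, 5, 6}  B2 = {1, 5, 6}  B3 = {2, 5, 6}  B4 = {4, 5, 6}
Tree: B1–B2, B2–B3, B3–B4
Each bag holds 3 vertices, so the decomposition has width 2, which upper-bounds the treewidth. Since 3–6–1–5–3 is a cycle in G, G is not acyclic. Forests are exactly the graphs of treewidth ≤ 1, so tw(G) ≥ 2. Combining the bounds, tw(G) = 2.

2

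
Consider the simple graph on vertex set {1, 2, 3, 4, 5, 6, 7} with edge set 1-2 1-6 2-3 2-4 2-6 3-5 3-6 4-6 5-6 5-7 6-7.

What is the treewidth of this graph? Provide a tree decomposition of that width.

Treewidth 2.
Bags: B1 = {3, 5, 6}  B2 = {2, 3, 6}  B3 = {5, 6, 7}  B4 = {2, 4, 6}  B5 = {1, 2, 6}
Tree: B1–B2, B1–B3, B2–B4, B4–B5

The largest bag has 3 vertices, giving width 2; this decomposition certifies tw(G) ≤ 2. On the other hand G contains the 3-clique {1, 2, 6}. A clique must lie in a single bag of any decomposition, so no decomposition can have width below 2. Combining the bounds, tw(G) = 2.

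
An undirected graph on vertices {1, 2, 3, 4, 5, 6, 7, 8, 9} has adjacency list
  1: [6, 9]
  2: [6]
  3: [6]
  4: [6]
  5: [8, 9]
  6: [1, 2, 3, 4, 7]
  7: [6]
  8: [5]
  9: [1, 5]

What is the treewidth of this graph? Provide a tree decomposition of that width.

The largest bag has 2 vertices, giving width 1; this decomposition certifies tw(G) ≤ 1. Any graph with an edge has treewidth ≥ 1, and G has the edge 4–6. Therefore the treewidth is 1.

Treewidth 1.
Bags: B1 = {4, 6}  B2 = {1, 6}  B3 = {1, 9}  B4 = {6, 7}  B5 = {3, 6}  B6 = {2, 6}  B7 = {5, 9}  B8 = {5, 8}
Tree: B1–B2, B2–B3, B1–B4, B1–B5, B5–B6, B3–B7, B7–B8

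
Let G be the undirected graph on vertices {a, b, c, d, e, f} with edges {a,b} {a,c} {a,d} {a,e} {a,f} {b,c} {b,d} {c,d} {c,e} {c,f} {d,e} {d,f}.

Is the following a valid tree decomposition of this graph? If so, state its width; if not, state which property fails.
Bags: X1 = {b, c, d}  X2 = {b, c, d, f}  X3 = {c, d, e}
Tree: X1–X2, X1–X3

No — vertex a appears in no bag.

A tree decomposition must satisfy three properties: every vertex lies in some bag; for every edge, both endpoints lie together in some bag; and for every vertex, the bags containing it form a connected subtree. Here vertex a appears in no bag, so the decomposition is invalid.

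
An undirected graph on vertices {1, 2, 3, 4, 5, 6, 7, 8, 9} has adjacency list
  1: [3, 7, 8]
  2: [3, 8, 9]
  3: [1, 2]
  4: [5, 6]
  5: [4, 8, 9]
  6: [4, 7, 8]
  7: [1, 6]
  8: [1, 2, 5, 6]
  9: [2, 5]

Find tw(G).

A width-3 tree decomposition is:
Bags: B1 = {2, 3, 5, 9}  B2 = {2, 3, 5, 8}  B3 = {1, 3, 5, 8}  B4 = {1, 4, 5, 8}  B5 = {1, 4, 6, 8}  B6 = {1, 4, 6, 7}
Tree: B1–B2, B2–B3, B3–B4, B4–B5, B5–B6
The largest bag has 4 vertices, giving width 3; this decomposition certifies tw(G) ≤ 3. For the lower bound: the 4 vertex sets {2,3,9}, {5}, {8}, {1,4,6,7} are disjoint, each induces a connected subgraph, and every pair is joined by at least one edge of G. Contracting each set to a single vertex therefore yields K_{4} as a minor, and since treewidth is minor-monotone, tw(G) ≥ tw(K_{4}) = 3. The upper and lower bounds meet at 3, so that is the treewidth.

3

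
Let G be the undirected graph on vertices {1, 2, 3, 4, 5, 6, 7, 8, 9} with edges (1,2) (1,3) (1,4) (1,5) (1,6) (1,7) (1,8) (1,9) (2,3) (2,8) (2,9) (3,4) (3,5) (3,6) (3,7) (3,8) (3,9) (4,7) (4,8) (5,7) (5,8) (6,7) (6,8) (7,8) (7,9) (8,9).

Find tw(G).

4

A width-4 tree decomposition is:
Bags: B1 = {1, 3, 4, 7, 8}  B2 = {1, 3, 5, 7, 8}  B3 = {1, 3, 7, 8, 9}  B4 = {1, 2, 3, 8, 9}  B5 = {1, 3, 6, 7, 8}
Tree: B1–B2, B1–B3, B3–B4, B3–B5
Each bag holds 5 vertices, so the decomposition has width 4, which upper-bounds the treewidth. Conversely, {1, 2, 3, 8, 9} is a clique of size 5, and the vertices of any clique must share a bag in every tree decomposition; so some bag has ≥ 5 vertices and tw(G) ≥ 4. The upper and lower bounds meet at 4, so that is the treewidth.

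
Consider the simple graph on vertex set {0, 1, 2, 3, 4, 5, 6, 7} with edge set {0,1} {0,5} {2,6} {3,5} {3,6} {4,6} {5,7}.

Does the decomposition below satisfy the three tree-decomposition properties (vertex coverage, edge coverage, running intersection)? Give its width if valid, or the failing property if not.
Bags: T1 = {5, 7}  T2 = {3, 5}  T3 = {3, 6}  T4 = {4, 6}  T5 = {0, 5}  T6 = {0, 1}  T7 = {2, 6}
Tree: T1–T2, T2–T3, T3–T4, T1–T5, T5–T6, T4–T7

Yes; width 1.

Every vertex of G appears in some bag (union = {0, 1, 2, 3, 4, 5, 6, 7}); every edge is covered by a bag; and for each vertex v the set of bags containing v is connected in the bag tree. The decomposition is therefore valid. The largest bag has 2 vertices, so the width is 1.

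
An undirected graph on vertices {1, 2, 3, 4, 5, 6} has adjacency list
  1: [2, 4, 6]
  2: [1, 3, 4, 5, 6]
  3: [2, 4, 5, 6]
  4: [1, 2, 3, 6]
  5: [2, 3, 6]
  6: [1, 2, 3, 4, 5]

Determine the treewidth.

3

A width-3 tree decomposition is:
Bags: B1 = {2, 3, 5, 6}  B2 = {2, 3, 4, 6}  B3 = {1, 2, 4, 6}
Tree: B1–B2, B2–B3
The largest bag has 4 vertices, giving width 3; this decomposition certifies tw(G) ≤ 3. On the other hand G contains the 4-clique {1, 2, 4, 6}. A clique must lie in a single bag of any decomposition, so no decomposition can have width below 3. The upper and lower bounds meet at 3, so that is the treewidth.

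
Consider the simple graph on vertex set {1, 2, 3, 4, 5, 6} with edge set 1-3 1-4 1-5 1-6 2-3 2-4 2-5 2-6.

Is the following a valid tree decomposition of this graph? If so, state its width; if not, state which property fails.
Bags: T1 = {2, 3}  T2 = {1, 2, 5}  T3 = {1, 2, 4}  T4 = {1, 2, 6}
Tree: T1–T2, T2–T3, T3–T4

No — edge (1,3) lies in no bag.

A tree decomposition must satisfy three properties: every vertex lies in some bag; for every edge, both endpoints lie together in some bag; and for every vertex, the bags containing it form a connected subtree. Here edge (1,3) lies in no bag, so the decomposition is invalid.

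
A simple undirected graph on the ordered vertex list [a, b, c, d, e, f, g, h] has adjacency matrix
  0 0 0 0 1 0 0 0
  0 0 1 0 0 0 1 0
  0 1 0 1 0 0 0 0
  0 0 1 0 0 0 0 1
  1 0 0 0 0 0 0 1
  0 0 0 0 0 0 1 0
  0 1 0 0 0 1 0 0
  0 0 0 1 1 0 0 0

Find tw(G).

1

A width-1 tree decomposition is:
Bags: B1 = {a, e}  B2 = {e, h}  B3 = {d, h}  B4 = {c, d}  B5 = {b, c}  B6 = {b, g}  B7 = {f, g}
Tree: B1–B2, B2–B3, B3–B4, B4–B5, B5–B6, B6–B7
The largest bag has 2 vertices, giving width 1; this decomposition certifies tw(G) ≤ 1. G has an edge, so its treewidth is at least 1. Hence tw(G) = 1 exactly.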